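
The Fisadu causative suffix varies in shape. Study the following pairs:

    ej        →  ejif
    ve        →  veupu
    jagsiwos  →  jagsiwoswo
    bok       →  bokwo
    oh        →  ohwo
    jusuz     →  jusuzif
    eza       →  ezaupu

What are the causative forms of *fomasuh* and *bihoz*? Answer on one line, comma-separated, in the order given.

The alternation tracks the final sound of the stem — -wo when the stem ends in a voiceless consonant (*jagsiwos*, *bok*, *oh*); -if when the stem ends in a voiced consonant (*ej*, *jusuz*); -upu when the stem ends in a vowel (*ve*, *eza*).
The final sound of *fomasuh* is /h/, which is a voiceless consonant, so the suffix is -wo, giving *fomasuhwo*.
*bihoz* — final sound /z/ (a voiced consonant) → -if → *bihozif*.

fomasuhwo, bihozif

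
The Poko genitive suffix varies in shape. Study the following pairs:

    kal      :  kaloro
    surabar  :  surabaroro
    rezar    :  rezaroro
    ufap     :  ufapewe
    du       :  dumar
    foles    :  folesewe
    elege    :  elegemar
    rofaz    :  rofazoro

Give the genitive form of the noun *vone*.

The suffix is conditioned by the final sound: -ewe when the stem ends in a voiceless consonant (*ufap*, *foles*); -oro when the stem ends in a voiced consonant (*kal*, *surabar*, *rezar*, *rofaz*); -mar when the stem ends in a vowel (*du*, *elege*).
*vone*: final sound = /e/, a vowel → -mar → *vonemar*.

vonemar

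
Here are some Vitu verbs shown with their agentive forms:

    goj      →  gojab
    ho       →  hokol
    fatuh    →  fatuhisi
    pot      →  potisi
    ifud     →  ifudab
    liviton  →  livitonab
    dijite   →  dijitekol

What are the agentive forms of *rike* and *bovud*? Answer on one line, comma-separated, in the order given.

Looking at the final sound of each stem: -isi when the stem ends in a voiceless consonant (*fatuh*, *pot*); -ab when the stem ends in a voiced consonant (*goj*, *ifud*, *liviton*); -kol when the stem ends in a vowel (*ho*, *dijite*).
*rike* — final sound /e/ (a vowel) → -kol → *rikekol*.
The final sound of *bovud* is /d/, which is a voiced consonant, so the suffix is -ab, giving *bovudab*.

rikekol, bovudab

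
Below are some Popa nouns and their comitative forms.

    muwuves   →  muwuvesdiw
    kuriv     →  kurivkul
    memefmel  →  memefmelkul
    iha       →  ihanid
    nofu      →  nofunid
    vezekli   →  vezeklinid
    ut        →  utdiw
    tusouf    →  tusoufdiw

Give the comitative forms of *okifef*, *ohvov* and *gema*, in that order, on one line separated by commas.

The suffix is conditioned by the final sound: -diw when the stem ends in a voiceless consonant (*muwuves*, *ut*, *tusouf*); -kul when the stem ends in a voiced consonant (*kuriv*, *memefmel*); -nid when the stem ends in a vowel (*iha*, *nofu*, *vezekli*).
Since the final sound of *okifef* is /f/ (a voiceless consonant), it takes -diw, giving *okifefdiw*.
The final sound of *ohvov* is /v/, which is a voiced consonant, so the suffix is -kul, giving *ohvovkul*.
The final sound of *gema* is /a/, which is a vowel, so the suffix is -nid, giving *gemanid*.

okifefdiw, ohvovkul, gemanid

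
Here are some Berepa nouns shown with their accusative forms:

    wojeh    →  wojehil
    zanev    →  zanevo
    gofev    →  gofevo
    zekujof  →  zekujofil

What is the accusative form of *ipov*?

ipovo

The alternation tracks the final consonant of the stem — -il when the stem ends in a voiceless consonant (*wojeh*, *zekujof*); -o when the stem ends in a voiced consonant (*zanev*, *gofev*).
The final consonant of *ipov* is /v/, which is voiced, so the suffix is -o, giving *ipovo*.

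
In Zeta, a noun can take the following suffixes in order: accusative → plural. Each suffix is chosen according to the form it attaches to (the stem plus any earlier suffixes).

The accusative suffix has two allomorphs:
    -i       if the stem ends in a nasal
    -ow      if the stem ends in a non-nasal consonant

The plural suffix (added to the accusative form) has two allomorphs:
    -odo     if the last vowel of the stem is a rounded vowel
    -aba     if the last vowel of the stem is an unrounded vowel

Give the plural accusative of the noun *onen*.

oneniaba

Since the final consonant of *onen* is /n/ (a nasal), it takes -i, giving *oneni*.
The accusative form *oneni* — last vowel /i/ (an unrounded vowel) → -aba → *oneniaba*.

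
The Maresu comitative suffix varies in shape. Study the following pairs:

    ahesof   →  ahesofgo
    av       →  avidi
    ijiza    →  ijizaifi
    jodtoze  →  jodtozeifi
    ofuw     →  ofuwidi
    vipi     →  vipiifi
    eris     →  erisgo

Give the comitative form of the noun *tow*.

The suffix is conditioned by the final sound: -go when the stem ends in a voiceless consonant (*ahesof*, *eris*); -idi when the stem ends in a voiced consonant (*av*, *ofuw*); -ifi when the stem ends in a vowel (*ijiza*, *jodtoze*, *vipi*).
The final sound of *tow* is /w/, which is a voiced consonant, so the suffix is -idi, giving *towidi*.

towidi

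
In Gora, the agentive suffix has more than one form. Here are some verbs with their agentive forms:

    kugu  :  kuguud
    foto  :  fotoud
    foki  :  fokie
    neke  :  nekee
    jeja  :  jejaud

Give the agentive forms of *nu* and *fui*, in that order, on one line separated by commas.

The alternation tracks the last vowel of the stem — -e when the last vowel of the stem is a front vowel (*foki*, *neke*); -ud when the last vowel of the stem is a back vowel (*kugu*, *foto*, *jeja*).
*nu*: last vowel = /u/, a back vowel → -ud → *nuud*.
*fui*: last vowel = /i/, a front vowel → -e → *fuie*.

nuud, fuie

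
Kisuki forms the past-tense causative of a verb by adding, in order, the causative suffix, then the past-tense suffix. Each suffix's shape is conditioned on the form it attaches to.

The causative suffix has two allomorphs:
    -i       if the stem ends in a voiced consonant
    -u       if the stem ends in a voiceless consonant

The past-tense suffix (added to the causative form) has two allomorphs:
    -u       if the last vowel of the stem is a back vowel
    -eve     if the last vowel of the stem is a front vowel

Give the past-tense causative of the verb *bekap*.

*bekap* — final consonant /p/ (voiceless) → -u → *bekapu*.
Since the last vowel of the causative form *bekapu* is /u/ (a back vowel), it takes -u, giving *bekapuu*.

bekapuu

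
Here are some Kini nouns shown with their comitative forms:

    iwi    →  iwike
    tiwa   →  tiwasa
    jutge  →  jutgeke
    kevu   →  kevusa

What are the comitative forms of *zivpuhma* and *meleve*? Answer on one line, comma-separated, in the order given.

zivpuhmasa, meleveke

The alternation tracks the last vowel of the stem — -ke when the last vowel of the stem is a front vowel (*iwi*, *jutge*); -sa when the last vowel of the stem is a back vowel (*tiwa*, *kevu*).
Since the last vowel of *zivpuhma* is /a/ (a back vowel), it takes -sa, giving *zivpuhmasa*.
*meleve* — last vowel /e/ (a front vowel) → -ke → *meleveke*.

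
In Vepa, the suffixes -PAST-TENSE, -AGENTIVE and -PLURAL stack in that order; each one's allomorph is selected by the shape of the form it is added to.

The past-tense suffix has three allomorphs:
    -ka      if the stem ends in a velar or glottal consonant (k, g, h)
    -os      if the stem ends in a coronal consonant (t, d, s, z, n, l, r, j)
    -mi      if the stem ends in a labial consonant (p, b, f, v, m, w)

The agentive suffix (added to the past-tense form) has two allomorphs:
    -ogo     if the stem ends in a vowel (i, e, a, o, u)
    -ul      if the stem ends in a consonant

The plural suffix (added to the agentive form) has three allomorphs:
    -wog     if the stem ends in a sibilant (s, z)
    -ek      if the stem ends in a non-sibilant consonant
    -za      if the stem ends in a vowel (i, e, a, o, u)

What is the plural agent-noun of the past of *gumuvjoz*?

gumuvjozosulek

The final consonant of *gumuvjoz* is /z/, which is coronal, so the past-tense suffix is -os, giving *gumuvjozos*.
Since the final sound of the past-tense form *gumuvjozos* is /s/ (a consonant), it takes -ul, giving *gumuvjozosul*.
The agentive form *gumuvjozosul*: final sound = /l/, a non-sibilant consonant → -ek → *gumuvjozosulek*.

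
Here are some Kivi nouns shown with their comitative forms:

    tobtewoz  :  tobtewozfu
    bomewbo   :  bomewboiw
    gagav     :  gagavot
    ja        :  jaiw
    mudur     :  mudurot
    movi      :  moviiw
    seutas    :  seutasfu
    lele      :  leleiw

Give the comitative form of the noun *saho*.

sahoiw

Looking at the final sound of each stem: -fu when the stem ends in a sibilant (*tobtewoz*, *seutas*); -ot when the stem ends in a non-sibilant consonant (*gagav*, *mudur*); -iw when the stem ends in a vowel (*bomewbo*, *ja*, *movi*, *lele*).
Since the final sound of *saho* is /o/ (a vowel), it takes -iw, giving *sahoiw*.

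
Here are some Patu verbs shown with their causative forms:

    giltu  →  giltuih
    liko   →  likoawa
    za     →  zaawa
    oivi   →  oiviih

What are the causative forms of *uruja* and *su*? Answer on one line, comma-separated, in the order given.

urujaawa, suih

The pattern is height harmony: -ih when the last vowel of the stem is a high vowel (*giltu*, *oivi*); -awa when the last vowel of the stem is a non-high vowel (*liko*, *za*).
Since the last vowel of *uruja* is /a/ (a non-high vowel), it takes -awa, giving *urujaawa*.
*su*: last vowel = /u/, a high vowel → -ih → *suih*.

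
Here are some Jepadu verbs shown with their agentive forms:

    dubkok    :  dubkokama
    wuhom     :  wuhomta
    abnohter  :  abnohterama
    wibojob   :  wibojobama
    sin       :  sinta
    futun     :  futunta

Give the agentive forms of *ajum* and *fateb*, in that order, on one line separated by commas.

ajumta, fatebama

The alternation tracks the final consonant of the stem — -ta when the stem ends in a nasal (*wuhom*, *sin*, *futun*); -ama when the stem ends in a non-nasal consonant (*dubkok*, *abnohter*, *wibojob*).
The final consonant of *ajum* is /m/, which is a nasal, so the suffix is -ta, giving *ajumta*.
The final consonant of *fateb* is /b/, which is non-nasal, so the suffix is -ama, giving *fatebama*.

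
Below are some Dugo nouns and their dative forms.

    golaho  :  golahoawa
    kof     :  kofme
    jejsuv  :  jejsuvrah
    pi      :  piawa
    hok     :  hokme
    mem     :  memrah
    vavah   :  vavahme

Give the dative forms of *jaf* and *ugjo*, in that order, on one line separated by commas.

jafme, ugjoawa

The suffix is conditioned by the final sound: -me when the stem ends in a voiceless consonant (*kof*, *hok*, *vavah*); -rah when the stem ends in a voiced consonant (*jejsuv*, *mem*); -awa when the stem ends in a vowel (*golaho*, *pi*).
*jaf*: final sound = /f/, a voiceless consonant → -me → *jafme*.
Since the final sound of *ugjo* is /o/ (a vowel), it takes -awa, giving *ugjoawa*.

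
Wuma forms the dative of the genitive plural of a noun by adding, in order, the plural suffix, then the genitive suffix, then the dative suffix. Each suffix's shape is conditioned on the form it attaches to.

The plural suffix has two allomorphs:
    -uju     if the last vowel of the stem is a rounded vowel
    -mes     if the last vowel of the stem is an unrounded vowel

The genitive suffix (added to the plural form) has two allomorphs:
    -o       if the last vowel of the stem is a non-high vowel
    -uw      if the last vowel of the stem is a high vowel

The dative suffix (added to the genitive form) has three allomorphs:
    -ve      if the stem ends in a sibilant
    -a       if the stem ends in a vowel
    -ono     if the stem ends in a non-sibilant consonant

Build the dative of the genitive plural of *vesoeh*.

vesoehmesoa

Since the last vowel of *vesoeh* is /e/ (an unrounded vowel), it takes -mes, giving *vesoehmes*.
Since the last vowel of the plural form *vesoehmes* is /e/ (a non-high vowel), it takes -o, giving *vesoehmeso*.
Since the final sound of the genitive form *vesoehmeso* is /o/ (a vowel), it takes -a, giving *vesoehmesoa*.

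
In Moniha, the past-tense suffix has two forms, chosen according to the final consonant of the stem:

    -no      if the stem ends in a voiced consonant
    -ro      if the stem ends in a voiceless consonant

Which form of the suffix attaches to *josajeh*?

*josajeh* — final consonant /h/ (voiceless) → -ro.

-ro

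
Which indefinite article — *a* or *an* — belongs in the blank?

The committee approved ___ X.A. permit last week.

an

The indefinite article is chosen by the initial *sound* of the following word, not its spelling.
The initialism *X.A.* is read letter by letter; the first letter, X, is pronounced /ɛks/, which begins with a vowel sound.
So the article is *an*: The committee approved an X.A. permit last week.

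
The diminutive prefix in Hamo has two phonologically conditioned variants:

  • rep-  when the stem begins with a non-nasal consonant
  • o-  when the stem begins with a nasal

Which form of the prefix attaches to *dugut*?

rep-

*dugut*: first consonant = /d/, non-nasal → rep-.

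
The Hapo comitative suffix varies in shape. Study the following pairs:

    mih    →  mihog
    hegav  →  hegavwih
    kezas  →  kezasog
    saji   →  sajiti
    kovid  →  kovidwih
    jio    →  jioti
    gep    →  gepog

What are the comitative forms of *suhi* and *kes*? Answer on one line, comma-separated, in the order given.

The pattern is voicing of the final sound: -og when the stem ends in a voiceless consonant (*mih*, *kezas*, *gep*); -wih when the stem ends in a voiced consonant (*hegav*, *kovid*); -ti when the stem ends in a vowel (*saji*, *jio*).
The final sound of *suhi* is /i/, which is a vowel, so the suffix is -ti, giving *suhiti*.
*kes*: final sound = /s/, a voiceless consonant → -og → *kesog*.

suhiti, kesog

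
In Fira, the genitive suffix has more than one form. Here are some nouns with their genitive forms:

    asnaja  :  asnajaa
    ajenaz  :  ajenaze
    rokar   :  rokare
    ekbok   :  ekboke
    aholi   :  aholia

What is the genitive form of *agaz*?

agaze

The alternation tracks the final sound of the stem — -e when the stem ends in a consonant (*ajenaz*, *rokar*, *ekbok*); -a when the stem ends in a vowel (*asnaja*, *aholi*).
*agaz* — final sound /z/ (a consonant) → -e → *agaze*.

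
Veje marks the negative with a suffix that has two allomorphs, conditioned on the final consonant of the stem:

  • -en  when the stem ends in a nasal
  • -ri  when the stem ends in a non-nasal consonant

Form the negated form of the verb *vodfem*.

The final consonant of *vodfem* is /m/, which is a nasal, so the suffix is -en, giving *vodfemen*.

vodfemen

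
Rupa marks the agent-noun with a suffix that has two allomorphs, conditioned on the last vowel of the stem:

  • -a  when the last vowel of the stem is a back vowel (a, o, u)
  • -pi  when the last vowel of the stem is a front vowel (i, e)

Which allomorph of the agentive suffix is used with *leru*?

Since the last vowel of *leru* is /u/ (a back vowel), it takes -a.

-a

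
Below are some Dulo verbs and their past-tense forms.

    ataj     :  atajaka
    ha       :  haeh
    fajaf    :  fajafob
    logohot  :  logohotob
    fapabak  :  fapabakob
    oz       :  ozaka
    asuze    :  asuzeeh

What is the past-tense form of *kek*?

kekob

The alternation tracks the final sound of the stem — -ob when the stem ends in a voiceless consonant (*fajaf*, *logohot*, *fapabak*); -aka when the stem ends in a voiced consonant (*ataj*, *oz*); -eh when the stem ends in a vowel (*ha*, *asuze*).
Since the final sound of *kek* is /k/ (a voiceless consonant), it takes -ob, giving *kekob*.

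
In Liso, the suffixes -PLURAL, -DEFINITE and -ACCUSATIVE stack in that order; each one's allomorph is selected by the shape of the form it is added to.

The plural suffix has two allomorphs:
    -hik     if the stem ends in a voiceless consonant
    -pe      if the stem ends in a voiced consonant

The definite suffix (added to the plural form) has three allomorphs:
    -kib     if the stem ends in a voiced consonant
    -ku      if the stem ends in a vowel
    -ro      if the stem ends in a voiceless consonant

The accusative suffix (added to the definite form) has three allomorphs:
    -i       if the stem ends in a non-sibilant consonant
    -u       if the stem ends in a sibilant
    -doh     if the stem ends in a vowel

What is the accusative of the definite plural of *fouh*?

fouhhikrodoh

Since the final consonant of *fouh* is /h/ (voiceless), it takes -hik, giving *fouhhik*.
The plural form *fouhhik*: final sound = /k/, a voiceless consonant → -ro → *fouhhikro*.
The definite form *fouhhikro*: final sound = /o/, a vowel → -doh → *fouhhikrodoh*.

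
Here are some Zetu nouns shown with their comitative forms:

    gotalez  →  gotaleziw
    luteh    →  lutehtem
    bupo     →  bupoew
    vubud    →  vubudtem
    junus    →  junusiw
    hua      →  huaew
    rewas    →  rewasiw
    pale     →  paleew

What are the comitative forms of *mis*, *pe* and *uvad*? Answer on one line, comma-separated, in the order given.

The pattern is sibilance of the final sound: -iw when the stem ends in a sibilant (*gotalez*, *junus*, *rewas*); -tem when the stem ends in a non-sibilant consonant (*luteh*, *vubud*); -ew when the stem ends in a vowel (*bupo*, *hua*, *pale*).
*mis*: final sound = /s/, a sibilant → -iw → *misiw*.
*pe* — final sound /e/ (a vowel) → -ew → *peew*.
*uvad* — final sound /d/ (a non-sibilant consonant) → -tem → *uvadtem*.

misiw, peew, uvadtem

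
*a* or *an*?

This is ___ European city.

a

The indefinite article is chosen by the initial *sound* of the following word, not its spelling.
*European* begins with the sound /jʊ/ (eu pronounced /jʊ/) — a consonant sound.
So the article is *a*: This is a European city.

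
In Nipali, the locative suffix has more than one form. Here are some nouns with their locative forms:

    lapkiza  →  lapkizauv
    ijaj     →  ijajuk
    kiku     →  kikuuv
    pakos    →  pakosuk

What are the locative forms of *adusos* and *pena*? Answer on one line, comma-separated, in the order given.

The alternation tracks the final sound of the stem — -uk when the stem ends in a consonant (*ijaj*, *pakos*); -uv when the stem ends in a vowel (*lapkiza*, *kiku*).
Since the final sound of *adusos* is /s/ (a consonant), it takes -uk, giving *adusosuk*.
Since the final sound of *pena* is /a/ (a vowel), it takes -uv, giving *penauv*.

adusosuk, penauv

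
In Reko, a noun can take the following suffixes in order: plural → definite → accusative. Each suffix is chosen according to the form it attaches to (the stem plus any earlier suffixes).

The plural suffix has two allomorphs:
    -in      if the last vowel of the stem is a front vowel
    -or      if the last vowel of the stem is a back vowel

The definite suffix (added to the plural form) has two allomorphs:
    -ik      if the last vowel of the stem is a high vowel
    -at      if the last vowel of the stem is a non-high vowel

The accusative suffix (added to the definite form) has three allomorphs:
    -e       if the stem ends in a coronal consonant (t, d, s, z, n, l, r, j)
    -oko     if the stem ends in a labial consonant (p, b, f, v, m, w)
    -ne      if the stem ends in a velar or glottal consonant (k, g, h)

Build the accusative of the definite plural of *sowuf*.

Since the last vowel of *sowuf* is /u/ (a back vowel), it takes -or, giving *sowufor*.
The plural form *sowufor*: last vowel = /o/, a non-high vowel → -at → *sowuforat*.
The definite form *sowuforat*: final consonant = /t/, coronal → -e → *sowuforate*.

sowuforate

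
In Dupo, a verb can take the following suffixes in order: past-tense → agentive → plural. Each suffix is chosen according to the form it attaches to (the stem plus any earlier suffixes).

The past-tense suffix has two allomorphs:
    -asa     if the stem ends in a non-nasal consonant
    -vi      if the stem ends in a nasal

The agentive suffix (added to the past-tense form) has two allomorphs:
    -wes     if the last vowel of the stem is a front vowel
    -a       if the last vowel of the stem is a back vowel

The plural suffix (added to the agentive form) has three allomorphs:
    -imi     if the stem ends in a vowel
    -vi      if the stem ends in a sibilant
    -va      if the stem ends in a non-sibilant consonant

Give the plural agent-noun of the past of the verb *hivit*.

hivitasaaimi

The final consonant of *hivit* is /t/, which is non-nasal, so the past-tense suffix is -asa, giving *hivitasa*.
The last vowel of the past-tense form *hivitasa* is /a/, which is a back vowel, so the agentive suffix is -a, giving *hivitasaa*.
The final sound of the agentive form *hivitasaa* is /a/, which is a vowel, so the plural suffix is -imi, giving *hivitasaaimi*.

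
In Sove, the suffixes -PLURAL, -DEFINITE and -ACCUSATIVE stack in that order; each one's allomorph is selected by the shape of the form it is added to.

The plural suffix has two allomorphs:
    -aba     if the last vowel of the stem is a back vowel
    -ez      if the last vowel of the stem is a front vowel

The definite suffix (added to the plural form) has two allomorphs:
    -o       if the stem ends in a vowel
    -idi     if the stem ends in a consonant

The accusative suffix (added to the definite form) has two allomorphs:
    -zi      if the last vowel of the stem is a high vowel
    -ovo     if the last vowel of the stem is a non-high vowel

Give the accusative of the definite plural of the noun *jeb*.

jebezidizi

Since the last vowel of *jeb* is /e/ (a front vowel), it takes -ez, giving *jebez*.
The plural form *jebez*: final sound = /z/, a consonant → -idi → *jebezidi*.
The definite form *jebezidi* — last vowel /i/ (a high vowel) → -zi → *jebezidizi*.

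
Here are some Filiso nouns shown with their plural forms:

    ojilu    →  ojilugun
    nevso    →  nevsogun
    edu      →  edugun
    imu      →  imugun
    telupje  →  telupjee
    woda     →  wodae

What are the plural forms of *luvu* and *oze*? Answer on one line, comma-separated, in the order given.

The alternation tracks the last vowel of the stem — -gun when the last vowel of the stem is a rounded vowel (*ojilu*, *nevso*, *edu*, *imu*); -e when the last vowel of the stem is an unrounded vowel (*telupje*, *woda*).
The last vowel of *luvu* is /u/, which is a rounded vowel, so the suffix is -gun, giving *luvugun*.
Since the last vowel of *oze* is /e/ (an unrounded vowel), it takes -e, giving *ozee*.

luvugun, ozee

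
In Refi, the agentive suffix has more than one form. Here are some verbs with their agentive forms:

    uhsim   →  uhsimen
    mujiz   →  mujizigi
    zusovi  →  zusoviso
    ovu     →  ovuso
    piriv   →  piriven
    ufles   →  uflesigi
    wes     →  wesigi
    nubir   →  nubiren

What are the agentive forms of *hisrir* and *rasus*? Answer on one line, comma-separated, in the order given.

hisriren, rasusigi

Looking at the final sound of each stem: -igi when the stem ends in a sibilant (*mujiz*, *ufles*, *wes*); -en when the stem ends in a non-sibilant consonant (*uhsim*, *piriv*, *nubir*); -so when the stem ends in a vowel (*zusovi*, *ovu*).
*hisrir*: final sound = /r/, a non-sibilant consonant → -en → *hisriren*.
*rasus* — final sound /s/ (a sibilant) → -igi → *rasusigi*.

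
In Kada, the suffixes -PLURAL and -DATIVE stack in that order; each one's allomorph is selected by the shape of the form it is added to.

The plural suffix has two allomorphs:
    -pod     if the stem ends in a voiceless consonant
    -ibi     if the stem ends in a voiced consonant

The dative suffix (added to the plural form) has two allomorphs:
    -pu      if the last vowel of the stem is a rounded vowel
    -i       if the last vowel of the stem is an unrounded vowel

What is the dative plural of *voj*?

Since the final consonant of *voj* is /j/ (voiced), it takes -ibi, giving *vojibi*.
Since the last vowel of the plural form *vojibi* is /i/ (an unrounded vowel), it takes -i, giving *vojibii*.

vojibii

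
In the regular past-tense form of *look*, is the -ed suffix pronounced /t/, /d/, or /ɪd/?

/t/

The stem *look* ends in a voiceless consonant other than /t/.
The -ed suffix is realized as /ɪd/ after /t, d/; as /t/ after other voiceless consonants; and as /d/ after other voiced sounds.
So -ed on *look* is pronounced /t/.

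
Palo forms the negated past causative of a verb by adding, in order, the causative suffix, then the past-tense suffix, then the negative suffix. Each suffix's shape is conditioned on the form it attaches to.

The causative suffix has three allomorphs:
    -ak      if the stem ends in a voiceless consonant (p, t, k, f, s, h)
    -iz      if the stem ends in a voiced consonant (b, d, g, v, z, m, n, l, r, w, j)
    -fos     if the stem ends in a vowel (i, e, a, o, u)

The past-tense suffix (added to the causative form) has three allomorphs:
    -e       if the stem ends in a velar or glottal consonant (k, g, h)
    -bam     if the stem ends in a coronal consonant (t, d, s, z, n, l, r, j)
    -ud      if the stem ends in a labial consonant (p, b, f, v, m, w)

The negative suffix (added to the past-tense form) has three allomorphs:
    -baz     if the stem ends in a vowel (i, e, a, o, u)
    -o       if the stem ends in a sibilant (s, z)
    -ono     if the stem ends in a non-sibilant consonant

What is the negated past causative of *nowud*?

nowudizbamono

The final sound of *nowud* is /d/, which is a voiced consonant, so the causative suffix is -iz, giving *nowudiz*.
The causative form *nowudiz*: final consonant = /z/, coronal → -bam → *nowudizbam*.
The final sound of the past-tense form *nowudizbam* is /m/, which is a non-sibilant consonant, so the negative suffix is -ono, giving *nowudizbamono*.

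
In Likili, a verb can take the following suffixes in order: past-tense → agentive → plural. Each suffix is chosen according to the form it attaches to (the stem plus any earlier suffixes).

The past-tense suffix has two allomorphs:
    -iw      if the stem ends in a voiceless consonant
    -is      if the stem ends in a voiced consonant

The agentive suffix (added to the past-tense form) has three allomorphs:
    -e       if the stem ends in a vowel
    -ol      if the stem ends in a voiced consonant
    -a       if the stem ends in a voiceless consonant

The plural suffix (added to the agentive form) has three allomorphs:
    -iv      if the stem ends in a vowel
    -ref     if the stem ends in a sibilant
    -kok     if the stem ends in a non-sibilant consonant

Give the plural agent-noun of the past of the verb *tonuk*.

tonukiwolkok

*tonuk* — final consonant /k/ (voiceless) → -iw → *tonukiw*.
The past-tense form *tonukiw* — final sound /w/ (a voiced consonant) → -ol → *tonukiwol*.
The final sound of the agentive form *tonukiwol* is /l/, which is a non-sibilant consonant, so the plural suffix is -kok, giving *tonukiwolkok*.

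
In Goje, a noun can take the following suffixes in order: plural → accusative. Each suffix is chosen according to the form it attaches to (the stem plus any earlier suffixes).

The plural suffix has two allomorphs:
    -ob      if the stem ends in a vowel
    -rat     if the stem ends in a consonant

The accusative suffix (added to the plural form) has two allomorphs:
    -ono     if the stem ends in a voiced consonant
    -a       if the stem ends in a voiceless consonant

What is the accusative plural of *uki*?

ukiobono

*uki* — final sound /i/ (a vowel) → -ob → *ukiob*.
The plural form *ukiob* — final consonant /b/ (voiced) → -ono → *ukiobono*.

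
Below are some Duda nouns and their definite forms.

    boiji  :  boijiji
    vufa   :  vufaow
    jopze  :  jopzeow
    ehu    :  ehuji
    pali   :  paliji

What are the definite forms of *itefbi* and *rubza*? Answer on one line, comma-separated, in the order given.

itefbiji, rubzaow

The alternation tracks the last vowel of the stem — -ji when the last vowel of the stem is a high vowel (*boiji*, *ehu*, *pali*); -ow when the last vowel of the stem is a non-high vowel (*vufa*, *jopze*).
Since the last vowel of *itefbi* is /i/ (a high vowel), it takes -ji, giving *itefbiji*.
*rubza* — last vowel /a/ (a non-high vowel) → -ow → *rubzaow*.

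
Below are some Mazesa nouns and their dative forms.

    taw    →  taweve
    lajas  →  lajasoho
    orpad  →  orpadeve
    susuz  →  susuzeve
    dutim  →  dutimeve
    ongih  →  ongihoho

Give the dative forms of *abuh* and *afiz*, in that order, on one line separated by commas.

abuhoho, afizeve

The suffix is conditioned by the final consonant: -oho when the stem ends in a voiceless consonant (*lajas*, *ongih*); -eve when the stem ends in a voiced consonant (*taw*, *orpad*, *susuz*, *dutim*).
Since the final consonant of *abuh* is /h/ (voiceless), it takes -oho, giving *abuhoho*.
*afiz*: final consonant = /z/, voiced → -eve → *afizeve*.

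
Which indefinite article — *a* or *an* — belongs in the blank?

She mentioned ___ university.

The indefinite article is chosen by the initial *sound* of the following word, not its spelling.
*university* begins with the sound /juː/ (u pronounced /juː/) — a consonant sound.
So the article is *a*: She mentioned a university.

a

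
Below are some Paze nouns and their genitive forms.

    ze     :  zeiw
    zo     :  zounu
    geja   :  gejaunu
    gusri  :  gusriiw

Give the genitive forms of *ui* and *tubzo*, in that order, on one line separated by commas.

uiiw, tubzounu

The suffix is conditioned by the last vowel: -iw when the last vowel of the stem is a front vowel (*ze*, *gusri*); -unu when the last vowel of the stem is a back vowel (*zo*, *geja*).
*ui* — last vowel /i/ (a front vowel) → -iw → *uiiw*.
Since the last vowel of *tubzo* is /o/ (a back vowel), it takes -unu, giving *tubzounu*.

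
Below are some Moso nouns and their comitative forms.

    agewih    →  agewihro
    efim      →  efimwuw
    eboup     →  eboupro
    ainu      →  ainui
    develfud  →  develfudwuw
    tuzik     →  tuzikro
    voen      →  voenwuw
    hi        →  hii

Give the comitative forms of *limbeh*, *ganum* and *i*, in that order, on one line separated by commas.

Looking at the final sound of each stem: -ro when the stem ends in a voiceless consonant (*agewih*, *eboup*, *tuzik*); -wuw when the stem ends in a voiced consonant (*efim*, *develfud*, *voen*); -i when the stem ends in a vowel (*ainu*, *hi*).
*limbeh* — final sound /h/ (a voiceless consonant) → -ro → *limbehro*.
*ganum* — final sound /m/ (a voiced consonant) → -wuw → *ganumwuw*.
The final sound of *i* is /i/, which is a vowel, so the suffix is -i, giving *ii*.

limbehro, ganumwuw, ii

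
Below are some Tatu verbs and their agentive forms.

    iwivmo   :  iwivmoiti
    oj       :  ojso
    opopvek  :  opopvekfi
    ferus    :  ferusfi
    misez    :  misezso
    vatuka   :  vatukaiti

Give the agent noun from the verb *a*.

aiti

Looking at the final sound of each stem: -fi when the stem ends in a voiceless consonant (*opopvek*, *ferus*); -so when the stem ends in a voiced consonant (*oj*, *misez*); -iti when the stem ends in a vowel (*iwivmo*, *vatuka*).
The final sound of *a* is /a/, which is a vowel, so the suffix is -iti, giving *aiti*.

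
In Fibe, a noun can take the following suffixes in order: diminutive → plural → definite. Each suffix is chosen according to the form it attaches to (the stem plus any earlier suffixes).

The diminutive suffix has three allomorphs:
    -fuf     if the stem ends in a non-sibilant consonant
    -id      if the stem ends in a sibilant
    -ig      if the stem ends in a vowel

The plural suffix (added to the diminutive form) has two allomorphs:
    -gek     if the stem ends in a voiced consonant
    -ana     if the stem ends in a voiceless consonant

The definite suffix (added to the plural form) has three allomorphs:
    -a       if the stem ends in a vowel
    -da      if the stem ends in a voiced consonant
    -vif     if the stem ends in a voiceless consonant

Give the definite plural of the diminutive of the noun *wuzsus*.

wuzsusidgekvif

Since the final sound of *wuzsus* is /s/ (a sibilant), it takes -id, giving *wuzsusid*.
The diminutive form *wuzsusid*: final consonant = /d/, voiced → -gek → *wuzsusidgek*.
The final sound of the plural form *wuzsusidgek* is /k/, which is a voiceless consonant, so the definite suffix is -vif, giving *wuzsusidgekvif*.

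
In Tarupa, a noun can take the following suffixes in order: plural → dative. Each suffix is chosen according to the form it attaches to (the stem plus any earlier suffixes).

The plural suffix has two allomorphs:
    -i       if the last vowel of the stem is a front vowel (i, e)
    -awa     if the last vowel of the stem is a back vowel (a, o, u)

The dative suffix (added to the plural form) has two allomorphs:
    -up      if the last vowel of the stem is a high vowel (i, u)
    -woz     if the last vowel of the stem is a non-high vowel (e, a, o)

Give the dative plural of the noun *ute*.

*ute*: last vowel = /e/, a front vowel → -i → *utei*.
The plural form *utei* — last vowel /i/ (a high vowel) → -up → *uteiup*.

uteiup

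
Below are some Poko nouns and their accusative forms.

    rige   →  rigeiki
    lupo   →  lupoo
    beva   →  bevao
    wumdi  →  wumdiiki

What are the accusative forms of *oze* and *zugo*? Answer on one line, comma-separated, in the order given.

Looking at the last vowel of each stem: -iki when the last vowel of the stem is a front vowel (*rige*, *wumdi*); -o when the last vowel of the stem is a back vowel (*lupo*, *beva*).
*oze* — last vowel /e/ (a front vowel) → -iki → *ozeiki*.
*zugo* — last vowel /o/ (a back vowel) → -o → *zugoo*.

ozeiki, zugoo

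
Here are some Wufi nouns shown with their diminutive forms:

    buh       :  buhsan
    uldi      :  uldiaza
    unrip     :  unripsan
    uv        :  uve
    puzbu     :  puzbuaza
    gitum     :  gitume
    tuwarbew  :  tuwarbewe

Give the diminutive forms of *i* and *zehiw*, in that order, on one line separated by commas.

iaza, zehiwe

Looking at the final sound of each stem: -san when the stem ends in a voiceless consonant (*buh*, *unrip*); -e when the stem ends in a voiced consonant (*uv*, *gitum*, *tuwarbew*); -aza when the stem ends in a vowel (*uldi*, *puzbu*).
*i*: final sound = /i/, a vowel → -aza → *iaza*.
Since the final sound of *zehiw* is /w/ (a voiced consonant), it takes -e, giving *zehiwe*.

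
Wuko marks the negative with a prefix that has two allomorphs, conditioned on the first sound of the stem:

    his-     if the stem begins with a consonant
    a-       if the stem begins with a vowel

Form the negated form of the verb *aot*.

aaot

*aot* — first sound /a/ (a vowel) → a- → *aaot*.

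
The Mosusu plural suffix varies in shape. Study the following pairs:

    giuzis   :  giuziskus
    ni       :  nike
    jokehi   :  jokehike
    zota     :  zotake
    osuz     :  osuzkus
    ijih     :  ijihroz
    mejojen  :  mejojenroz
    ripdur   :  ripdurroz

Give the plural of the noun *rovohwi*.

rovohwike

The alternation tracks the final sound of the stem — -kus when the stem ends in a sibilant (*giuzis*, *osuz*); -roz when the stem ends in a non-sibilant consonant (*ijih*, *mejojen*, *ripdur*); -ke when the stem ends in a vowel (*ni*, *jokehi*, *zota*).
*rovohwi* — final sound /i/ (a vowel) → -ke → *rovohwike*.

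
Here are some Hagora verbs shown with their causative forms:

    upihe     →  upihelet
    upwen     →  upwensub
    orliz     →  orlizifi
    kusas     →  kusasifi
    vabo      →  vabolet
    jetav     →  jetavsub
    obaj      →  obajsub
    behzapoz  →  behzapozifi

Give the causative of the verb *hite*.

hitelet

The alternation tracks the final sound of the stem — -ifi when the stem ends in a sibilant (*orliz*, *kusas*, *behzapoz*); -sub when the stem ends in a non-sibilant consonant (*upwen*, *jetav*, *obaj*); -let when the stem ends in a vowel (*upihe*, *vabo*).
Since the final sound of *hite* is /e/ (a vowel), it takes -let, giving *hitelet*.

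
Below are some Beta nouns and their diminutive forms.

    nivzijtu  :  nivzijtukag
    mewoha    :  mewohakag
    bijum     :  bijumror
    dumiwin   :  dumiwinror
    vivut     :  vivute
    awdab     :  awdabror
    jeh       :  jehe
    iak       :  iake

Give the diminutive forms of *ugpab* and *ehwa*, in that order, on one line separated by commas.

The pattern is voicing of the final sound: -e when the stem ends in a voiceless consonant (*vivut*, *jeh*, *iak*); -ror when the stem ends in a voiced consonant (*bijum*, *dumiwin*, *awdab*); -kag when the stem ends in a vowel (*nivzijtu*, *mewoha*).
The final sound of *ugpab* is /b/, which is a voiced consonant, so the suffix is -ror, giving *ugpabror*.
*ehwa*: final sound = /a/, a vowel → -kag → *ehwakag*.

ugpabror, ehwakag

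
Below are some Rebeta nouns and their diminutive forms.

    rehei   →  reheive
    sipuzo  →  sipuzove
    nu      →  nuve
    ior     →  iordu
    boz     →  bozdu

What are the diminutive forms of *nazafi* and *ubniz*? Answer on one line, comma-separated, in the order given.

nazafive, ubnizdu

Looking at the final sound of each stem: -du when the stem ends in a consonant (*ior*, *boz*); -ve when the stem ends in a vowel (*rehei*, *sipuzo*, *nu*).
*nazafi* — final sound /i/ (a vowel) → -ve → *nazafive*.
*ubniz* — final sound /z/ (a consonant) → -du → *ubnizdu*.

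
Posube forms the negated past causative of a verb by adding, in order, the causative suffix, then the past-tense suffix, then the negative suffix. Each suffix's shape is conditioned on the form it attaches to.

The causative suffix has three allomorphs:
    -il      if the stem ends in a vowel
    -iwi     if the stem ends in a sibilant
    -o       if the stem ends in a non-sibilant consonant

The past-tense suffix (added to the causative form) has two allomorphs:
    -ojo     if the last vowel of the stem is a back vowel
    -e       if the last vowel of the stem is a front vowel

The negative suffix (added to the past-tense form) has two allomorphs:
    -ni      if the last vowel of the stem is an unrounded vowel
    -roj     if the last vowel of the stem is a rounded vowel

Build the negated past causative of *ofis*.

ofisiwieni

*ofis* — final sound /s/ (a sibilant) → -iwi → *ofisiwi*.
The causative form *ofisiwi* — last vowel /i/ (a front vowel) → -e → *ofisiwie*.
The last vowel of the past-tense form *ofisiwie* is /e/, which is an unrounded vowel, so the negative suffix is -ni, giving *ofisiwieni*.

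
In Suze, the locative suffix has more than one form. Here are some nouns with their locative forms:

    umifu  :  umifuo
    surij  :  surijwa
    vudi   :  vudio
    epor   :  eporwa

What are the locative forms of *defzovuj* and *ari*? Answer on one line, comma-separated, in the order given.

defzovujwa, ario

The suffix is conditioned by the final sound: -wa when the stem ends in a consonant (*surij*, *epor*); -o when the stem ends in a vowel (*umifu*, *vudi*).
*defzovuj*: final sound = /j/, a consonant → -wa → *defzovujwa*.
Since the final sound of *ari* is /i/ (a vowel), it takes -o, giving *ario*.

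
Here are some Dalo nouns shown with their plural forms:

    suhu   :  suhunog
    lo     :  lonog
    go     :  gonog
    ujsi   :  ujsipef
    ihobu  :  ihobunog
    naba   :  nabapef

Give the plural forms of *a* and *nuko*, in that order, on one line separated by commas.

apef, nukonog

The alternation tracks the last vowel of the stem — -nog when the last vowel of the stem is a rounded vowel (*suhu*, *lo*, *go*, *ihobu*); -pef when the last vowel of the stem is an unrounded vowel (*ujsi*, *naba*).
*a*: last vowel = /a/, an unrounded vowel → -pef → *apef*.
*nuko* — last vowel /o/ (a rounded vowel) → -nog → *nukonog*.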